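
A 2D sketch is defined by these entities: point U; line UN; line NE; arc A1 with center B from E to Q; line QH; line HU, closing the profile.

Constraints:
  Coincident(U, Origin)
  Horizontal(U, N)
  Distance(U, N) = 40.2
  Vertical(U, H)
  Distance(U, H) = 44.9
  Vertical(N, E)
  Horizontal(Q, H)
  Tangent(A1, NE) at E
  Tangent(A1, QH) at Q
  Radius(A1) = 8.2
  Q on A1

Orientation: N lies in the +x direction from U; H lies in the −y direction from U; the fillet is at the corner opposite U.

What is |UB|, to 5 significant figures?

48.692

U is at the origin; U and N share the same y with |UN| = 40.2 and N on the +x side, so N = (40.200, 0.0000). UH is vertical with |UH| = 44.9 and H on the −y side, so H = (0.0000, -44.900). The virtual corner opposite U is at (40.200, -44.900). A1 meets NE tangentially, so BE is at right angles to NE and A1 meets QH tangentially, so BQ is at right angles to QH, with radius 8.2, so the center B sits 8.2 in from both sides at B = (32.000, -36.700). Then |UB| = |B − U| = 48.692.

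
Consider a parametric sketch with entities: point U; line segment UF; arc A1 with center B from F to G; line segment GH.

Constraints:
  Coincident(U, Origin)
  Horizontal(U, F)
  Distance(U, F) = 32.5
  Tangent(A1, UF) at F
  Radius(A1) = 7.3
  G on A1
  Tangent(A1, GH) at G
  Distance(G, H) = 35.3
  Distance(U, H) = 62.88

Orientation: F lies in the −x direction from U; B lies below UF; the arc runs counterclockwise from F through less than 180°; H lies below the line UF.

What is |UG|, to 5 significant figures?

39.885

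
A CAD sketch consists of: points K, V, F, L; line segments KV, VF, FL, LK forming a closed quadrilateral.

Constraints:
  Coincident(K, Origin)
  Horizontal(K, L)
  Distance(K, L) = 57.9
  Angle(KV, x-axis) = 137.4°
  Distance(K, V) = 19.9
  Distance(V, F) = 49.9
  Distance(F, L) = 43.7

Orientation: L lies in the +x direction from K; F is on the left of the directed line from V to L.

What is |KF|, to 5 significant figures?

45.998

Checks: |VF| = 49.90 ✓; |FL| = 43.70 ✓.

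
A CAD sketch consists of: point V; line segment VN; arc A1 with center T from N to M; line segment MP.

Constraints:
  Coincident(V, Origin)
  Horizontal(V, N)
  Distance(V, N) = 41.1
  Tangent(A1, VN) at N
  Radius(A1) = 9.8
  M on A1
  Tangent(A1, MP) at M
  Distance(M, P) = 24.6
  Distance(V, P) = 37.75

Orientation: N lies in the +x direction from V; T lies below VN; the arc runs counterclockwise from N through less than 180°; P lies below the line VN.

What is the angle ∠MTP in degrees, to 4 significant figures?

68.28°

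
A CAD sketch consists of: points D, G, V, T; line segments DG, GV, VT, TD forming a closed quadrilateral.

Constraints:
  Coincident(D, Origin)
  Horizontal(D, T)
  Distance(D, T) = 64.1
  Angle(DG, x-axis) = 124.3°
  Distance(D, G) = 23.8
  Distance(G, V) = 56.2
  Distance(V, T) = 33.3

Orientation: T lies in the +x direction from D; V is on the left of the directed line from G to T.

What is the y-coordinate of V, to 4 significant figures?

25.34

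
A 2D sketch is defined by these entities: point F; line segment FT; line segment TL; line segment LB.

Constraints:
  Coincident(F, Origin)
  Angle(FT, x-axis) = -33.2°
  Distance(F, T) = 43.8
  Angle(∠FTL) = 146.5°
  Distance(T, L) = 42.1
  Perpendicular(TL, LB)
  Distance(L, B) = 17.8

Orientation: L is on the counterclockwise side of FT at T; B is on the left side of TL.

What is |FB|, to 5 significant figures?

78.882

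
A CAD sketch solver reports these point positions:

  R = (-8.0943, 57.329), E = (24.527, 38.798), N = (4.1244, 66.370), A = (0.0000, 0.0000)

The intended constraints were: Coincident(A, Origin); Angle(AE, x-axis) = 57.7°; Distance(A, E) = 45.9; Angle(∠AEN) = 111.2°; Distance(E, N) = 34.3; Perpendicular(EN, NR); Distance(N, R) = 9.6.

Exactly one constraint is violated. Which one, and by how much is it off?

Distance(N, R) = 9.6 — off by 5.60.

A = (0.00, 0.00) ✓; AE at 57.70° ✓; |AE| = 45.90 ✓; ∠AEN = 111.2° ✓; |EN| = 34.30 ✓; ∠(EN, NR) = 90.00° ✓; |NR| = 15.20 ✗.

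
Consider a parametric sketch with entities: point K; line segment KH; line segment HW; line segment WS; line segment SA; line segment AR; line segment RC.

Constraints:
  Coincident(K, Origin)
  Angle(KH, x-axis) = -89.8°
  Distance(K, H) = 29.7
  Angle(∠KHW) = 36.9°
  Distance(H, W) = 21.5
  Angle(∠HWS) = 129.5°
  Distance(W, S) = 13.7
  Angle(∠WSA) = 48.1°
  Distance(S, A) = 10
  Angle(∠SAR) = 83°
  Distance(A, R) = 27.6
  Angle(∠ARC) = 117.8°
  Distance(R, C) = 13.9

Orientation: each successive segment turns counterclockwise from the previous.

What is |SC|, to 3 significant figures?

32.9

K is at the origin; KH runs at -89.8° with length 29.7, so H = (0.104, -29.7). ∠KHW = 36.9° gives HW at 53.3° from the x-axis; with |HW| = 21.5, W = (13.0, -12.5). ∠HWS = 129.5° gives WS at 104° from the x-axis; with |WS| = 13.7, S = (9.68, 0.843). ∠WSA = 48.1° gives SA at -124° from the x-axis; with |SA| = 10.0, A = (4.05, -7.42). ∠SAR = 83.0° gives AR at -27.3° from the x-axis; with |AR| = 27.6, R = (28.6, -20.1). ∠ARC = 117.8° gives RC at 34.9° from the x-axis; with |RC| = 13.9, C = (40.0, -12.1). Then |SC| = |C − S| = 32.9.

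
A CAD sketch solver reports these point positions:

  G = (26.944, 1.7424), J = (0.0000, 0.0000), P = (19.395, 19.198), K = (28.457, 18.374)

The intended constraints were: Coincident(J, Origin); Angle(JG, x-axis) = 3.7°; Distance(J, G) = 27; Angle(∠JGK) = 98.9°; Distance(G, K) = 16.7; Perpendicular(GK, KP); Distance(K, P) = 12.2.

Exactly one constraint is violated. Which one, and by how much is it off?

Distance(K, P) = 12.2 — off by 3.10.

J = (0.00, 0.00) ✓; JG at 3.700° ✓; |JG| = 27.00 ✓; ∠JGK = 98.90° ✓; |GK| = 16.70 ✓; ∠(GK, KP) = 90.00° ✓; |KP| = 9.099 ✗.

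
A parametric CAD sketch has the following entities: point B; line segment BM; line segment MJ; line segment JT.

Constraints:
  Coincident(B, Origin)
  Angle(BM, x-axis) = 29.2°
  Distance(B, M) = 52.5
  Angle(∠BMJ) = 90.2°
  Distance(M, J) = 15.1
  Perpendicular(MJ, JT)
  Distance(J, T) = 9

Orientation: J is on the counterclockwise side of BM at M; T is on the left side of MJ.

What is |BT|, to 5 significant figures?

46.106

∠BMJ = 90.2°, so MJ runs at 29.2° + (180° − 90.2°) = 119.00° from the x-axis; with |MJ| = 15.1, J = M + 15.1·(cos 119.00°, sin 119.00°) = (38.508, 38.819). The perpendicularity gives JT at right angles to MJ; with |JT| = 9.0 on the left of MJ, T = J + 9.0·(-0.87462, -0.48481) = (30.636, 34.456). Then |BT| = |T − B| = 46.106.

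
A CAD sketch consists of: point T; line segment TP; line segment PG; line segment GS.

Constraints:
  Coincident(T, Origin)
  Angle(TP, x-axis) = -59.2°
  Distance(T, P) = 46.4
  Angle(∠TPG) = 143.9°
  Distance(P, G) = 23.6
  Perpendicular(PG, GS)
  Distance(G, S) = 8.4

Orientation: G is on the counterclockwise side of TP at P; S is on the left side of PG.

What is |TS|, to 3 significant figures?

64.0

T is at the origin; TP runs at -59.2° with length 46.4, so P = 46.4·(cos -59.2°, sin -59.2°) = (23.8, -39.9). ∠TPG = 143.9°, so PG runs at -59.2° + (180° − 143.9°) = -23.1° from the x-axis; with |PG| = 23.6, G = P + 23.6·(cos -23.1°, sin -23.1°) = (45.5, -49.1). PG ⟂ GS; with |GS| = 8.4 on the left of PG, S = G + 8.4·(0.392, 0.920) = (48.8, -41.4). Then |TS| = |S − T| = 64.0.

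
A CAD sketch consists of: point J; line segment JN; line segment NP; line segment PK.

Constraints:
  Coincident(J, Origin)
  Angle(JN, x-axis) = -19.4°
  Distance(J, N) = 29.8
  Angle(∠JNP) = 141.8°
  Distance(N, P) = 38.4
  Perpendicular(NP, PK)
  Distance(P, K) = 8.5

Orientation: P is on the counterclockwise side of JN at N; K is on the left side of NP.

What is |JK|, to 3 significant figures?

62.6

J is at the origin; JN runs at -19.4° with length 29.8, so N = 29.8·(cos -19.4°, sin -19.4°) = (28.1, -9.90). ∠JNP = 141.8°, so NP runs at -19.4° + (180° − 141.8°) = 18.8° from the x-axis; with |NP| = 38.4, P = N + 38.4·(cos 18.8°, sin 18.8°) = (64.5, 2.48). NP is perpendicular to PK; with |PK| = 8.5 on the left of NP, K = P + 8.5·(-0.322, 0.947) = (61.7, 10.5). Then |JK| = |K − J| = 62.6.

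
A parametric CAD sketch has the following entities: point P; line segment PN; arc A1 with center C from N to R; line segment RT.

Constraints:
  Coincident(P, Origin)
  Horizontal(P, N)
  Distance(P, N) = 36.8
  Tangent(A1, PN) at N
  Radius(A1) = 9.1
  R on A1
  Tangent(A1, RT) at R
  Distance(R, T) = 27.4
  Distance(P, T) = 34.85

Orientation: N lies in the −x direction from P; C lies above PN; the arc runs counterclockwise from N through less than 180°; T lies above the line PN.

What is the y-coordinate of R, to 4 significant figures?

5.346

Checks: ∠(CN, NP) = 90.00° ✓; |CN| = 9.100 ✓; |CR| = 9.100 ✓; ∠(CR, RT) = 90.00° ✓; |RT| = 27.40 ✓; |PT| = 34.85 ✓.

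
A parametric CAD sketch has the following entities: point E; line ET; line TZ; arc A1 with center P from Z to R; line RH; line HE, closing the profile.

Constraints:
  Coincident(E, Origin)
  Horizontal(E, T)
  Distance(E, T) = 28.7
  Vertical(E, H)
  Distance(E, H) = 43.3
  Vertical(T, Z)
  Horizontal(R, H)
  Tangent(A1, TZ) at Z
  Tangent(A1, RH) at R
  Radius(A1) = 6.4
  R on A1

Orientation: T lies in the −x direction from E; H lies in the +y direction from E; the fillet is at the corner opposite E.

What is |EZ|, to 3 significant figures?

46.7

The virtual corner opposite E is at (-28.7, 43.3). A1 meets TZ tangentially, so PZ is at right angles to TZ and tangency of A1 to RH means the radius PR is perpendicular to RH, with radius 6.4, so the center P sits 6.4 in from both sides at P = (-22.3, 36.9). That places the tangent points at Z = (-28.7, 36.9) on TZ and R = (-22.3, 43.3) on RH. Then |EZ| = |Z − E| = 46.7.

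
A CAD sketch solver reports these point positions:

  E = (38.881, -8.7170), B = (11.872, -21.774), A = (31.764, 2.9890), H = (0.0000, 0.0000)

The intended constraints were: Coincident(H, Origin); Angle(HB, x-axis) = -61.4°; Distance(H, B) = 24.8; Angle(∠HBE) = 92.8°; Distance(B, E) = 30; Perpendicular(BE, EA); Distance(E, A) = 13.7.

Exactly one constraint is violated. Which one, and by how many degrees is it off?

Perpendicular(BE, EA) — off by 5.50°.

H = (0.00, 0.00) ✓; HB at -61.40° ✓; |HB| = 24.80 ✓; ∠HBE = 92.80° ✓; |BE| = 30.00 ✓; ∠(BE, EA) = 95.50° ✗; |EA| = 13.70 ✓.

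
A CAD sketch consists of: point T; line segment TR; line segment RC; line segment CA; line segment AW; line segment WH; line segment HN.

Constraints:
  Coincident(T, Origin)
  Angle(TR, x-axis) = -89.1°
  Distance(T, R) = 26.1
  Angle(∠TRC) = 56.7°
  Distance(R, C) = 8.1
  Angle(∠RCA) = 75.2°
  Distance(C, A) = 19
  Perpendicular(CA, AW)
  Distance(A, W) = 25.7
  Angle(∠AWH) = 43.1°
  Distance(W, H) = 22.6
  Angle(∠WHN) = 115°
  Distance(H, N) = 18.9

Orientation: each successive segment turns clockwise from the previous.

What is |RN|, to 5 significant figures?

18.285

∠AWH = 43.1° gives WH at 175.90° from the x-axis; with |WH| = 22.6, H = (2.4313, -26.088). ∠WHN = 115.0° gives HN at 110.90° from the x-axis; with |HN| = 18.9, N = (-4.3111, -8.4317). Then |RN| = |N − R| = 18.285.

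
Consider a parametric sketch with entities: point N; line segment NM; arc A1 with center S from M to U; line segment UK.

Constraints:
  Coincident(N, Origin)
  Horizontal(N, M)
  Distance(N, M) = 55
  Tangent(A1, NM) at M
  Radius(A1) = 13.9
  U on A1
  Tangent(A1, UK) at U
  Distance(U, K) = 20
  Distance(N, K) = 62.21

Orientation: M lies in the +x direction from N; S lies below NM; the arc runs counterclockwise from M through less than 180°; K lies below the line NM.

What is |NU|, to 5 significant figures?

46.215

N is at the origin; N and M share the same y with |NM| = 55.0 and M on the +x side, so M = (55.000, 0.0000). A1 meets NM tangentially, so SM is at right angles to NM, so S = M + (0, -13.9) = (55.000, -13.900). Since SU ⟂ UK (tangency), |SK| = √(13.9² + 20.0²) = 24.356 regardless of where U sits on A1. So K lies on both circle(N, 62.21) and circle(S, 24.356); the below-NM intersection is K = (49.535, -37.635). U is the foot of the tangent from K: U = (42.097, -19.069).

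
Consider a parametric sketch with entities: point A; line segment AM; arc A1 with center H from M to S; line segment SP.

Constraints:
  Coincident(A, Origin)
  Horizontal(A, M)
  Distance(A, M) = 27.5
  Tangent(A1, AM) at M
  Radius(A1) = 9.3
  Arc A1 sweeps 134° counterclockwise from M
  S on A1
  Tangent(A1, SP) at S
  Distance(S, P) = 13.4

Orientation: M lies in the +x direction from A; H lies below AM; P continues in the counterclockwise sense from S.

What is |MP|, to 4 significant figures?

25.53

On A1, M sits at bearing 90° from H; a 134° counterclockwise sweep puts S at bearing 224°, so S = H + 9.3·(cos 224°, sin 224°) = (20.81, -15.76). Tangency of A1 to SP means the radius HS is perpendicular to SP, so SP runs along (−sin 224°, cos 224°); with |SP| = 13.4, P = (30.12, -25.40). Then |MP| = |P − M| = 25.53.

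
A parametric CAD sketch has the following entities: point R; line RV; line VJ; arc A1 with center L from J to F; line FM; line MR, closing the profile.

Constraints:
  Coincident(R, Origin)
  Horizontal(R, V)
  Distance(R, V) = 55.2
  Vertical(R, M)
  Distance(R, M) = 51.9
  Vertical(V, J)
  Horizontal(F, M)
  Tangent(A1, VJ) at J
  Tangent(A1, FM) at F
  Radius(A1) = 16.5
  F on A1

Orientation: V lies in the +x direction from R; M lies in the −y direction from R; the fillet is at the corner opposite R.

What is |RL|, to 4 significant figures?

52.45

R is at the origin; RV is horizontal with |RV| = 55.2 and V on the +x side, so V = (55.20, 0.000). RM is vertical with |RM| = 51.9 and M on the −y side, so M = (0.000, -51.90). The virtual corner opposite R is at (55.20, -51.90). A1 meets VJ tangentially, so LJ is at right angles to VJ and the tangent condition forces LF to be normal to FM, with radius 16.5, so the center L sits 16.5 in from both sides at L = (38.70, -35.40). Then |RL| = |L − R| = 52.45.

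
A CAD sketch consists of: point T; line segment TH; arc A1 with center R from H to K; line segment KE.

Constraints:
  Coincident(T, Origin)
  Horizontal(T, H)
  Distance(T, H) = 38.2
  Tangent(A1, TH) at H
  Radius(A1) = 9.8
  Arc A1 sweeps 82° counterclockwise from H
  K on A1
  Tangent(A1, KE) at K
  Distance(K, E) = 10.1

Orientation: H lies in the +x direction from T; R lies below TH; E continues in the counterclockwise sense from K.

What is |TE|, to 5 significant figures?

32.769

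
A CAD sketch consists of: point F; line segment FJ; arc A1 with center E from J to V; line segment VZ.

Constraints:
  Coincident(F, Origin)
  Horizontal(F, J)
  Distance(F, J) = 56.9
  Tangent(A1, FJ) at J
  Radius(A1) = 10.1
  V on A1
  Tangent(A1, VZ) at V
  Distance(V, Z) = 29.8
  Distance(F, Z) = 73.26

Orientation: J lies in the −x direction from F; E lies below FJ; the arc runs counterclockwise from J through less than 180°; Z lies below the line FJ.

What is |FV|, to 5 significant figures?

67.883

F is at the origin; F and J share the same y with |FJ| = 56.9 and J on the −x side, so J = (-56.900, 0.0000). Tangency of A1 to FJ means the radius EJ is perpendicular to FJ, so E = J + (0, -10.1) = (-56.900, -10.100). Since EV ⟂ VZ (tangency), |EZ| = √(10.1² + 29.8²) = 31.465 regardless of where V sits on A1. So Z lies on both circle(F, 73.26) and circle(E, 31.465); the below-FJ intersection is Z = (-60.466, -41.362). V is the foot of the tangent from Z: V = (-66.771, -12.237).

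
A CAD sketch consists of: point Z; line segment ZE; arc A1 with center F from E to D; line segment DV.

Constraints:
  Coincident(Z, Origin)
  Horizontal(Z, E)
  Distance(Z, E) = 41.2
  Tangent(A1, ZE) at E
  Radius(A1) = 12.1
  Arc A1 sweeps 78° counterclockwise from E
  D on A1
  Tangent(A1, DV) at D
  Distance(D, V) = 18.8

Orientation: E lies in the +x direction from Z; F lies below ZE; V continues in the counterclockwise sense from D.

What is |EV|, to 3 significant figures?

32.1

Z is at the origin; ZE is horizontal with |ZE| = 41.2 and E on the +x side, so E = (41.2, 0.00). The tangent condition forces FE to be normal to ZE, so F = E + (0, -12.1) = (41.2, -12.1). On A1, E sits at bearing 90° from F; a 78° counterclockwise sweep puts D at bearing 168°, so D = F + 12.1·(cos 168°, sin 168°) = (29.4, -9.58). The tangent condition forces FD to be normal to DV, so DV runs along (−sin 168°, cos 168°); with |DV| = 18.8, V = (25.5, -28.0). Then |EV| = |V − E| = 32.1.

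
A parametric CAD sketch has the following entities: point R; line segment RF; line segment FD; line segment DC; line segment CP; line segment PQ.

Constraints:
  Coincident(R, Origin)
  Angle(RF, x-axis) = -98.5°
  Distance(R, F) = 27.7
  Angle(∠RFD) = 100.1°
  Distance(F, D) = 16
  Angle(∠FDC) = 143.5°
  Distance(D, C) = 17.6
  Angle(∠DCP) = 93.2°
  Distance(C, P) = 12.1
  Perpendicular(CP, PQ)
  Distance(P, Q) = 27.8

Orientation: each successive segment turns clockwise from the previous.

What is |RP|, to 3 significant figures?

29.1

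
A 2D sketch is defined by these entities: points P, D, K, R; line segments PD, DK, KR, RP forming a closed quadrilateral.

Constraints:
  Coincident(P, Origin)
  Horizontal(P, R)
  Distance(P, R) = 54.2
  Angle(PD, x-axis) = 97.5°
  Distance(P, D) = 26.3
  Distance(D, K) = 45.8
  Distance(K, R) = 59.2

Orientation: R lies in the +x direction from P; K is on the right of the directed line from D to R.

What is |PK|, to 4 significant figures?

19.76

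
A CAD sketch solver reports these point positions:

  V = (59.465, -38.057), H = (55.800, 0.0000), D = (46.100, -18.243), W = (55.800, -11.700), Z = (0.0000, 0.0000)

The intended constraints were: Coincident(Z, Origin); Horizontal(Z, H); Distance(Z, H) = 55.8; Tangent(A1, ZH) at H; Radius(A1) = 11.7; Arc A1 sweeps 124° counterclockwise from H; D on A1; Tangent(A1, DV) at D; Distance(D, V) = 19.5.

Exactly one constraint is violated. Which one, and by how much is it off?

Distance(D, V) = 19.5 — off by 4.40.

Z = (0.00, 0.00) ✓; Z.y = 0.00, H.y = 0.00 ✓; |ZH| = 55.80 ✓; ∠(WH, HZ) = 90.00° ✓; |WH| = 11.70 ✓; bearing(W→D) − bearing(W→H) = 124.0° ✓; |WD| = 11.70 ✓; ∠(WD, DV) = 90.00° ✓; |DV| = 23.90 ✗.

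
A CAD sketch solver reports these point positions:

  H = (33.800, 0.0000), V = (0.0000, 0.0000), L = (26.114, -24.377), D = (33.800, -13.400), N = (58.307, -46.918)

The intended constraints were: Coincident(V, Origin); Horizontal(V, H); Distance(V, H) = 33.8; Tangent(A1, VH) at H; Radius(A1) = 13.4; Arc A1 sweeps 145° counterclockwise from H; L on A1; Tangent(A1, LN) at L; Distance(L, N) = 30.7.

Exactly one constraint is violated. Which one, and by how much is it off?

Distance(L, N) = 30.7 — off by 8.60.

V = (0.00, 0.00) ✓; V.y = 0.00, H.y = 0.00 ✓; |VH| = 33.80 ✓; ∠(DH, HV) = 90.00° ✓; |DH| = 13.40 ✓; bearing(D→L) − bearing(D→H) = 145.0° ✓; |DL| = 13.40 ✓; ∠(DL, LN) = 90.00° ✓; |LN| = 39.30 ✗.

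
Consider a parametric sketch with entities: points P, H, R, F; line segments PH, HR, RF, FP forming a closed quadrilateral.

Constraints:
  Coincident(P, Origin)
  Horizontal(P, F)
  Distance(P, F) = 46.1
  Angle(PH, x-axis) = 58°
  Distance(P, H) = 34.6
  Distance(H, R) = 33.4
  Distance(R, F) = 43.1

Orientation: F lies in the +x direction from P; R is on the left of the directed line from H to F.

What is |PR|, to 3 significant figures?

65.1

Checks: |HR| = 33.40 ✓; |RF| = 43.10 ✓.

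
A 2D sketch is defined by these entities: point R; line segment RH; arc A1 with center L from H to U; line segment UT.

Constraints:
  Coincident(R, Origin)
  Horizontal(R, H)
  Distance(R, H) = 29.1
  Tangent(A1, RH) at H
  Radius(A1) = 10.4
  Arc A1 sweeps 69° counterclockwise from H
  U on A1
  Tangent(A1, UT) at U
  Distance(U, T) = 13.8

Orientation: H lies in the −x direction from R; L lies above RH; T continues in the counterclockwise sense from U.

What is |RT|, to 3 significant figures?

24.3

R is at the origin; RH is horizontal with |RH| = 29.1 and H on the −x side, so H = (-29.1, 0.00). A1 meets RH tangentially, so LH is at right angles to RH, so L = H + (0, 10.4) = (-29.1, 10.4). On A1, H sits at bearing -90° from L; a 69° counterclockwise sweep puts U at bearing -21°, so U = L + 10.4·(cos -21°, sin -21°) = (-19.4, 6.67). A1 meets UT tangentially, so LU is at right angles to UT, so UT runs along (−sin -21°, cos -21°); with |UT| = 13.8, T = (-14.4, 19.6). Then |RT| = |T − R| = 24.3.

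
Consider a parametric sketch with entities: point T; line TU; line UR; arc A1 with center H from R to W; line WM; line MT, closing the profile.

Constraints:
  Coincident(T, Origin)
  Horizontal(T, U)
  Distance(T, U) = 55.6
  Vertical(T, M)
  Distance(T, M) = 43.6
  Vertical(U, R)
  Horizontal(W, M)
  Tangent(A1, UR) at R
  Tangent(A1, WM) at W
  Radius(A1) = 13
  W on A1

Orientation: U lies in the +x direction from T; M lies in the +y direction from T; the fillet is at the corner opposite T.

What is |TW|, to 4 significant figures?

60.96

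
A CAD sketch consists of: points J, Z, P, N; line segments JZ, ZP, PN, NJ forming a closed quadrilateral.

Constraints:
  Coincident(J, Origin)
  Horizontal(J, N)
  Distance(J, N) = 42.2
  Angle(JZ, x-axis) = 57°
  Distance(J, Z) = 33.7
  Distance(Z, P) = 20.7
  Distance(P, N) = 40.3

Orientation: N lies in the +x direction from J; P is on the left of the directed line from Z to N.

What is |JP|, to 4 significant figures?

53.34

Checks: |ZP| = 20.70 ✓; |PN| = 40.30 ✓.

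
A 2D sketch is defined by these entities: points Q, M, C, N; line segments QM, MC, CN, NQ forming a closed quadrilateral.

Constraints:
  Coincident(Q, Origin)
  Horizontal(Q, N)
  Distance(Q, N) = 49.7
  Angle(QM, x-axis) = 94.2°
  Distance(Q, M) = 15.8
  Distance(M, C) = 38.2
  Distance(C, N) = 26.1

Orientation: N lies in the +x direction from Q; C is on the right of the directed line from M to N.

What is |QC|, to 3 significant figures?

28.3

Q is at the origin; QN is horizontal with |QN| = 49.7 and N in +x, so N = (49.7, 0). QM runs at 94.2° with |QM| = 15.8, so M = (-1.16, 15.8). C is determined by |MC| = 38.2 and |CN| = 26.1 together: it lies at the intersection of circle(M, 38.2) and circle(N, 26.1). With |MN| = 53.2, the foot of the radical line on MN is 33.9 from M and the perpendicular offset is √(38.2² − 33.9²) = 17.6. Taking the right-of-MN solution: C = (26.1, -11.1).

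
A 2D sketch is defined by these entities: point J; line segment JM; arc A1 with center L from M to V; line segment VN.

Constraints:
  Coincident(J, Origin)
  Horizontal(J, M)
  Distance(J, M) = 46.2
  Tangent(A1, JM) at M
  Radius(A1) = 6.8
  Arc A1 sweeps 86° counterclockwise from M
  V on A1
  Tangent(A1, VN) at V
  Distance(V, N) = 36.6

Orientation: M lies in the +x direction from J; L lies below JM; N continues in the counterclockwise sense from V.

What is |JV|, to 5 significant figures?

39.921

J is at the origin; J and M share the same y with |JM| = 46.2 and M on the +x side, so M = (46.200, 0.0000). Tangency of A1 to JM means the radius LM is perpendicular to JM, so L = M + (0, -6.8) = (46.200, -6.8000). On A1, M sits at bearing 90° from L; an 86° counterclockwise sweep puts V at bearing 176°, so V = L + 6.8·(cos 176°, sin 176°) = (39.417, -6.3257). Then |JV| = |V − J| = 39.921.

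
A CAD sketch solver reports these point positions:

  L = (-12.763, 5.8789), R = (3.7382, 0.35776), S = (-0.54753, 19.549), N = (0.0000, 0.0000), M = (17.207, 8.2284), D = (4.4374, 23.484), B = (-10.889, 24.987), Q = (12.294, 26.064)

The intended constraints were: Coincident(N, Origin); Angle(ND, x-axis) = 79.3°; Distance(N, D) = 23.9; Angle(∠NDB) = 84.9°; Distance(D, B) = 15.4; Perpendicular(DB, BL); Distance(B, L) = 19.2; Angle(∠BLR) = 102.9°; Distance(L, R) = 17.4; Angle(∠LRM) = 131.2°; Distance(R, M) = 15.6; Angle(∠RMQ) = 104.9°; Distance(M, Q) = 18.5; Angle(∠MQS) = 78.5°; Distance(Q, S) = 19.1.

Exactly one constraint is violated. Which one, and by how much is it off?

Distance(Q, S) = 19.1 — off by 4.70.

N = (0.00, 0.00) ✓; ND at 79.30° ✓; |ND| = 23.90 ✓; ∠NDB = 84.90° ✓; |DB| = 15.40 ✓; ∠(DB, BL) = 90.00° ✓; |BL| = 19.20 ✓; ∠BLR = 102.9° ✓; |LR| = 17.40 ✓; ∠LRM = 131.2° ✓; |RM| = 15.60 ✓; ∠RMQ = 104.9° ✓; |MQ| = 18.50 ✓; ∠MQS = 78.50° ✓; |QS| = 14.40 ✗.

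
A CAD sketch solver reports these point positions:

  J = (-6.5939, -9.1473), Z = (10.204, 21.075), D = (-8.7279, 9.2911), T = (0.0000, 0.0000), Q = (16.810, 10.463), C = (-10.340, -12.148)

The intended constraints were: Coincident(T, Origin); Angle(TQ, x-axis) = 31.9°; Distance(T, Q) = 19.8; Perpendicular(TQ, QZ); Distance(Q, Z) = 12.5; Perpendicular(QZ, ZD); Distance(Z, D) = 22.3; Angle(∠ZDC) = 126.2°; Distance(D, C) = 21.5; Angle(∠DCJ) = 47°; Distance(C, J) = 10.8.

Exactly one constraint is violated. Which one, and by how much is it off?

Distance(C, J) = 10.8 — off by 6.00.

T = (0.00, 0.00) ✓; TQ at 31.90° ✓; |TQ| = 19.80 ✓; ∠(TQ, QZ) = 90.00° ✓; |QZ| = 12.50 ✓; ∠(QZ, ZD) = 90.00° ✓; |ZD| = 22.30 ✓; ∠ZDC = 126.2° ✓; |DC| = 21.50 ✓; ∠DCJ = 47.00° ✓; |CJ| = 4.800 ✗.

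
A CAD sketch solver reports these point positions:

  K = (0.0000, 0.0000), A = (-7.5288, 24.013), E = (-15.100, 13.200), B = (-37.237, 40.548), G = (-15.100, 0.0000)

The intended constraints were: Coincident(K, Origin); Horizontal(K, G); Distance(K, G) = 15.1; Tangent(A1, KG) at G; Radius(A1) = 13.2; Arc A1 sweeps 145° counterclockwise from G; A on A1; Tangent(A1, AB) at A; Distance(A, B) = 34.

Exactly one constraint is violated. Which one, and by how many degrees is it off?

Tangent(A1, AB) at A — off by 5.90°.

K = (0.00, 0.00) ✓; K.y = 0.00, G.y = 0.00 ✓; |KG| = 15.10 ✓; ∠(EG, GK) = 90.00° ✓; |EG| = 13.20 ✓; bearing(E→A) − bearing(E→G) = 145.0° ✓; |EA| = 13.20 ✓; ∠(EA, AB) = 84.10° ✗; |AB| = 34.00 ✓.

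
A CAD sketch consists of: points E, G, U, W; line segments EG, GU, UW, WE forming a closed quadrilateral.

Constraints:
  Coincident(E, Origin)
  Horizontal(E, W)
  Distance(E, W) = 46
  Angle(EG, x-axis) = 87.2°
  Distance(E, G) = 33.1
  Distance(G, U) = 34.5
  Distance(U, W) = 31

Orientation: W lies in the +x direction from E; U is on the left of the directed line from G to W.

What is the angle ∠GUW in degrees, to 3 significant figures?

115°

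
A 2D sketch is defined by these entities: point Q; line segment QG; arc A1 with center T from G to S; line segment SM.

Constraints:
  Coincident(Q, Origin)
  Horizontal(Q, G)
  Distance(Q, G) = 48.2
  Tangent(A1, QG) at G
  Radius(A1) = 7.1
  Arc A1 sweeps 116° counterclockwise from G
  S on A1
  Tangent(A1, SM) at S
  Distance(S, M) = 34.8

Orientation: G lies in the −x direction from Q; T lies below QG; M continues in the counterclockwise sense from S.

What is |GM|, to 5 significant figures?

42.429

Q is at the origin; QG is horizontal with |QG| = 48.2 and G on the −x side, so G = (-48.200, 0.0000). The tangent condition forces TG to be normal to QG, so T = G + (0, -7.1) = (-48.200, -7.1000). On A1, G sits at bearing 90° from T; a 116° counterclockwise sweep puts S at bearing 206°, so S = T + 7.1·(cos 206°, sin 206°) = (-54.581, -10.212). A1 meets SM tangentially, so TS is at right angles to SM, so SM runs along (−sin 206°, cos 206°); with |SM| = 34.8, M = (-39.326, -41.490). Then |GM| = |M − G| = 42.429.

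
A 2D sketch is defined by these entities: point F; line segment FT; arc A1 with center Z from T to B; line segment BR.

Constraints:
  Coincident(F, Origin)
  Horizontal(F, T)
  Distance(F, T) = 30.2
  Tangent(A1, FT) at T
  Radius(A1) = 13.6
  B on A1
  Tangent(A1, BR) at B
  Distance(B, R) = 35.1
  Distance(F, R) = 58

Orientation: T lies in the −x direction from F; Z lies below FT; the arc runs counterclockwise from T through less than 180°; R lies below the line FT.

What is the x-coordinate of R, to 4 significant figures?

-27.37

F is at the origin; F and T share the same y with |FT| = 30.2 and T on the −x side, so T = (-30.20, 0.000). Since A1 is tangent to FT there, ZT ⟂ FT, so Z = T + (0, -13.6) = (-30.20, -13.60). Since ZB ⟂ BR (tangency), |ZR| = √(13.6² + 35.1²) = 37.64 regardless of where B sits on A1. So R lies on both circle(F, 58.0) and circle(Z, 37.64); the below-FT intersection is R = (-27.37, -51.14). B is the foot of the tangent from R: B = (-42.48, -19.45).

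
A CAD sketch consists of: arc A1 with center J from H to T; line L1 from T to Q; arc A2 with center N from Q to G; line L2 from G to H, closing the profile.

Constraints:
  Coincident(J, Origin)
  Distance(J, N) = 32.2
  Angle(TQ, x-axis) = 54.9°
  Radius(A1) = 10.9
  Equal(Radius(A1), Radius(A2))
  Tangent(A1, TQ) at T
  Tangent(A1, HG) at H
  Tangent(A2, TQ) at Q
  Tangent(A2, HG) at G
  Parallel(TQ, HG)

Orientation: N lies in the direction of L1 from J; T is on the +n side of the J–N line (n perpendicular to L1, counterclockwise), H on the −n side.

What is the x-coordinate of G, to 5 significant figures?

27.433

The slot axis is L1's direction at 54.9°, so u = (cos 54.9°, sin 54.9°) = (0.57501, 0.81815) and n = (−sin 54.9°, cos 54.9°) = (-0.81815, 0.57501). J is at the origin and N lies 32.2 along u from J, so N = 32.2·u = (18.515, 26.344). Tangency of A1 to both parallel lines with radius 10.9 puts T and H at J ± 10.9·n: T = (-8.9178, 6.2676), H = (8.9178, -6.2676). Equal radii place Q and G the same way about N: Q = N + 10.9·n = (9.5973, 32.612), G = N − 10.9·n = (27.433, 20.077). So G.x = 27.433.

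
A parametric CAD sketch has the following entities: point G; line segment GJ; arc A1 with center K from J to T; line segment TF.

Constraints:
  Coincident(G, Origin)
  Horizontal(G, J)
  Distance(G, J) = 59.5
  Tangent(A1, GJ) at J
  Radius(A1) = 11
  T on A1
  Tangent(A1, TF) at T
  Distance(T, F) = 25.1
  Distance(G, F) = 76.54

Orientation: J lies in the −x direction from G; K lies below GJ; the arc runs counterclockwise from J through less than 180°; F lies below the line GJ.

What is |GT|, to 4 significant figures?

71.50

Checks: ∠(KJ, JG) = 90.00° ✓; |KT| = 11.00 ✓; ∠(KT, TF) = 90.00° ✓; |TF| = 25.10 ✓; |GF| = 76.54 ✓.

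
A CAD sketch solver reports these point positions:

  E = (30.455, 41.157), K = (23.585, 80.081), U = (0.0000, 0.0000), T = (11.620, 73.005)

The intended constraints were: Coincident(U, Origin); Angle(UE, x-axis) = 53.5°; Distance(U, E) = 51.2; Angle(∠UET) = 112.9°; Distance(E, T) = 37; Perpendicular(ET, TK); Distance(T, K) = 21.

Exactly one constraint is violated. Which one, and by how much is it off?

Distance(T, K) = 21 — off by 7.10.

U = (0.00, 0.00) ✓; UE at 53.50° ✓; |UE| = 51.20 ✓; ∠UET = 112.9° ✓; |ET| = 37.00 ✓; ∠(ET, TK) = 90.00° ✓; |TK| = 13.90 ✗.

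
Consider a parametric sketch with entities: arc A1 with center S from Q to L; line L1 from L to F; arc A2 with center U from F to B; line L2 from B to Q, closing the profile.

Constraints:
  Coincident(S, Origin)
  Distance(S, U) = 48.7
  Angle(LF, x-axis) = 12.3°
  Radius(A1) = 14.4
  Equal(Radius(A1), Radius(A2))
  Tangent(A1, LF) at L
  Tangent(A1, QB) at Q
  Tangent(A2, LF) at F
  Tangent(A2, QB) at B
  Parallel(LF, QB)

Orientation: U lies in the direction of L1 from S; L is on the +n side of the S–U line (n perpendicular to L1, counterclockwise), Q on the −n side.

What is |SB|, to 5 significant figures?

50.784

The slot axis is L1's direction at 12.3°, so u = (cos 12.3°, sin 12.3°) = (0.97705, 0.21303) and n = (−sin 12.3°, cos 12.3°) = (-0.21303, 0.97705). S is at the origin and U lies 48.7 along u from S, so U = 48.7·u = (47.582, 10.375). Tangency of A1 to both parallel lines with radius 14.4 puts L and Q at S ± 14.4·n: L = (-3.0676, 14.069), Q = (3.0676, -14.069). Equal radii place F and B the same way about U: F = U + 14.4·n = (44.514, 24.444), B = U − 14.4·n = (50.650, -3.6949). Then |SB| = |B − S| = 50.784.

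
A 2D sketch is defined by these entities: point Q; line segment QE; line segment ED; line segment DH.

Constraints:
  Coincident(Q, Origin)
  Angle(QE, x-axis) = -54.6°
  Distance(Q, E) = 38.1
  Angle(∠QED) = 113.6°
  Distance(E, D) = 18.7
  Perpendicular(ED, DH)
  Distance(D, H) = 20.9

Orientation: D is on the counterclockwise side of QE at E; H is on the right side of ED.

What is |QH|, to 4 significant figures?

65.33

Q is at the origin; QE runs at -54.6° with length 38.1, so E = 38.1·(cos -54.6°, sin -54.6°) = (22.07, -31.06). ∠QED = 113.6°, so ED runs at -54.6° + (180° − 113.6°) = 11.80° from the x-axis; with |ED| = 18.7, D = E + 18.7·(cos 11.80°, sin 11.80°) = (40.38, -27.23). ED is perpendicular to DH; with |DH| = 20.9 on the right of ED, H = D + 20.9·(0.2045, -0.9789) = (44.65, -47.69). Then |QH| = |H − Q| = 65.33.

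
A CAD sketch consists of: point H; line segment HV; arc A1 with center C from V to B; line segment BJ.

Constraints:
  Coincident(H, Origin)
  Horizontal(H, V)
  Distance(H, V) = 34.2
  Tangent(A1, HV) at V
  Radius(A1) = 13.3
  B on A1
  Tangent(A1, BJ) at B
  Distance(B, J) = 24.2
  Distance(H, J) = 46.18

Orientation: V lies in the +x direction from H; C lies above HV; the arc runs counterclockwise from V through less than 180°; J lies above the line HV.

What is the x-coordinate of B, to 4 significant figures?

42.86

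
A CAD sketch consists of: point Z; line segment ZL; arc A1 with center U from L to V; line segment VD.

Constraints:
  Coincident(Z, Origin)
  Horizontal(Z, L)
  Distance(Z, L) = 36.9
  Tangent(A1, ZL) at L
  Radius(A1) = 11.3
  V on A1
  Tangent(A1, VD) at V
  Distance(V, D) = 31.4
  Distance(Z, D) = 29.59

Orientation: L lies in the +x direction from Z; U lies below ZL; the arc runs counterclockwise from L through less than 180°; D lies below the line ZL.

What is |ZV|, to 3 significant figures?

28.5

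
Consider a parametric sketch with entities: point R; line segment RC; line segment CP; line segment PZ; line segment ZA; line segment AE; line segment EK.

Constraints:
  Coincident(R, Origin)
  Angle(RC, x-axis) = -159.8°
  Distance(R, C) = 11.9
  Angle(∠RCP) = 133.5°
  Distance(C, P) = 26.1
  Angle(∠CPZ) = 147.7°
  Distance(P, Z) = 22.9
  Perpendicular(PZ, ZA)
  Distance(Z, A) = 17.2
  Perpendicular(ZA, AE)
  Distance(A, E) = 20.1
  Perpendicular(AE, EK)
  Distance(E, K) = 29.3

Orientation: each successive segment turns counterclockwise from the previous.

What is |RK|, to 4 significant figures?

46.49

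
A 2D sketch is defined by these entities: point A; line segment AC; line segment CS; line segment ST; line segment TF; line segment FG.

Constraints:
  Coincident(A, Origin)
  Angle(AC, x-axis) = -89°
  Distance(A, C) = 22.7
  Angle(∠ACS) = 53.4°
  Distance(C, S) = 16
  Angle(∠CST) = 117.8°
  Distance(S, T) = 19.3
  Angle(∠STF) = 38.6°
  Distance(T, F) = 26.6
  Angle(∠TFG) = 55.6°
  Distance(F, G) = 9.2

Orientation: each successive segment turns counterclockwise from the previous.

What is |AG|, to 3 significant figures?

17.4

A is at the origin; AC runs at -89.0° with length 22.7, so C = (0.396, -22.7). ∠ACS = 53.4° gives CS at 37.6° from the x-axis; with |CS| = 16.0, S = (13.1, -12.9). ∠CST = 117.8° gives ST at 99.8° from the x-axis; with |ST| = 19.3, T = (9.79, 6.08). ∠STF = 38.6° gives TF at -119° from the x-axis; with |TF| = 26.6, F = (-3.03, -17.2). ∠TFG = 55.6° gives FG at 5.60° from the x-axis; with |FG| = 9.2, G = (6.13, -16.3). Then |AG| = |G − A| = 17.4.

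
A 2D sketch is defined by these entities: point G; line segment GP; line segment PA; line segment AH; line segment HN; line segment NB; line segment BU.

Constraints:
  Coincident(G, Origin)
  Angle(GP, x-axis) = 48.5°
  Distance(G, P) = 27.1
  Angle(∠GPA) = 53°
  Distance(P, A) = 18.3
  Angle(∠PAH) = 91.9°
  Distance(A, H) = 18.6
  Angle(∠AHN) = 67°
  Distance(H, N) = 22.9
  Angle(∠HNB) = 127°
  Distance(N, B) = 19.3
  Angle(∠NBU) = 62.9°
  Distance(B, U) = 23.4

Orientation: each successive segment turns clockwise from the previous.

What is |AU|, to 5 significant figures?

4.7923

G is at the origin; GP runs at 48.5° with length 27.1, so P = (17.957, 20.297). ∠GPA = 53.0° gives PA at -78.500° from the x-axis; with |PA| = 18.3, A = (21.605, 2.3641). ∠PAH = 91.9° gives AH at -166.60° from the x-axis; with |AH| = 18.6, H = (3.5118, -1.9464). ∠AHN = 67.0° gives HN at 80.400° from the x-axis; with |HN| = 22.9, N = (7.3308, 20.633). ∠HNB = 127.0° gives NB at 27.400° from the x-axis; with |NB| = 19.3, B = (24.466, 29.515). ∠NBU = 62.9° gives BU at -89.700° from the x-axis; with |BU| = 23.4, U = (24.588, 6.1151). Then |AU| = |U − A| = 4.7923.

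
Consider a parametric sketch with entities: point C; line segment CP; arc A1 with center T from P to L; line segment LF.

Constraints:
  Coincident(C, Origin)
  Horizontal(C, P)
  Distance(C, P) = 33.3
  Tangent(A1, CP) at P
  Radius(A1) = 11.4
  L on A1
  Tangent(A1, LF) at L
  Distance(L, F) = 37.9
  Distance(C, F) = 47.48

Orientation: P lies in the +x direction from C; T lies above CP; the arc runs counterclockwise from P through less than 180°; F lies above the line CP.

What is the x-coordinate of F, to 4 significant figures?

13.33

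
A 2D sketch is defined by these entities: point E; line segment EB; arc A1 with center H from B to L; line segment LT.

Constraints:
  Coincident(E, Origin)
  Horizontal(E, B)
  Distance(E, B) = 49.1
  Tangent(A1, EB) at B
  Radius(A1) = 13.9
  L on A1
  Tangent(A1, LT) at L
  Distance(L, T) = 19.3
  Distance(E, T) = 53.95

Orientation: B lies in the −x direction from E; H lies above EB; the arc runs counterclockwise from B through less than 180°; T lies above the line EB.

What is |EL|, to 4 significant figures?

39.55

E is at the origin; EB is horizontal with |EB| = 49.1 and B on the −x side, so B = (-49.10, 0.000). A1 meets EB tangentially, so HB is at right angles to EB, so H = B + (0, 13.9) = (-49.10, 13.90). Since HL ⟂ LT (tangency), |HT| = √(13.9² + 19.3²) = 23.78 regardless of where L sits on A1. So T lies on both circle(E, 53.95) and circle(H, 23.78); the above-EB intersection is T = (-40.22, 35.96). L is the foot of the tangent from T: L = (-35.60, 17.22).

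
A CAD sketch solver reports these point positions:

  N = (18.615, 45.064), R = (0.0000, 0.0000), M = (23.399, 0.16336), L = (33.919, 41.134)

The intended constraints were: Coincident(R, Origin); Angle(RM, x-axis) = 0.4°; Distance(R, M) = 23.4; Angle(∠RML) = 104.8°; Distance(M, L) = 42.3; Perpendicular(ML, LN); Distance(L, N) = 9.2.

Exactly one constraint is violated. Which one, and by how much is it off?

Distance(L, N) = 9.2 — off by 6.60.

R = (0.00, 0.00) ✓; RM at 0.4000° ✓; |RM| = 23.40 ✓; ∠RML = 104.8° ✓; |ML| = 42.30 ✓; ∠(ML, LN) = 90.00° ✓; |LN| = 15.80 ✗.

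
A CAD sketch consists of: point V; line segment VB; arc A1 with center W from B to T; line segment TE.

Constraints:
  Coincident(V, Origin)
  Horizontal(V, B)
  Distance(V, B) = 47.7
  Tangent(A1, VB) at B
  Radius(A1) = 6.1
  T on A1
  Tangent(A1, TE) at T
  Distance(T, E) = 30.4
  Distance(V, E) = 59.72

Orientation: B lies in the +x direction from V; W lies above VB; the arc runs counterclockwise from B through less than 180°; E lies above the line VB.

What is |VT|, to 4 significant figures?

54.16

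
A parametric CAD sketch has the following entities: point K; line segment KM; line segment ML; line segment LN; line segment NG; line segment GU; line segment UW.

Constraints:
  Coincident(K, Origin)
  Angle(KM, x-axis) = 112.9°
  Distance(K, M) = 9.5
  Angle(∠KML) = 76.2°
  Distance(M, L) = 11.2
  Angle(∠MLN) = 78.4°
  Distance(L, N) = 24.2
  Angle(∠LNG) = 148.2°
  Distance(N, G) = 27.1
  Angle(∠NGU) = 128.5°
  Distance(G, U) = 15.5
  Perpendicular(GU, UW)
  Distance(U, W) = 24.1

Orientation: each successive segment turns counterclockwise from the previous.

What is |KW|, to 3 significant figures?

29.3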